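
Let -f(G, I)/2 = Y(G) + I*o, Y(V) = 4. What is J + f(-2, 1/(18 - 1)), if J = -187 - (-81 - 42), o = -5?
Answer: -1214/17 ≈ -71.412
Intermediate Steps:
f(G, I) = -8 + 10*I (f(G, I) = -2*(4 + I*(-5)) = -2*(4 - 5*I) = -8 + 10*I)
J = -64 (J = -187 - 1*(-123) = -187 + 123 = -64)
J + f(-2, 1/(18 - 1)) = -64 + (-8 + 10/(18 - 1)) = -64 + (-8 + 10/17) = -64 - 126/17 = -1214/17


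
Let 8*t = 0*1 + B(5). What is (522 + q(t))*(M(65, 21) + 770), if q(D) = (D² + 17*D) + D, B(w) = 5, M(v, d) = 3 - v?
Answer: 6045081/16 ≈ 3.7782e+5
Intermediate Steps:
t = 5/8 (t = (0*1 + 5)/8 = (0 + 5)/8 = (⅛)*5 = 5/8 ≈ 0.62500)
q(D) = D² + 18*D
(522 + q(t))*(M(65, 21) + 770) = (522 + 5*(18 + 5/8)/8)*((3 - 1*65) + 770) = (522 + (5/8)*(149/8))*((3 - 65) + 770) = (522 + 745/64)*(-62 + 770) = (34153/64)*708 = 6045081/16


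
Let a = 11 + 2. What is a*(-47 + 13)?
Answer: -442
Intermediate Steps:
a = 13
a*(-47 + 13) = 13*(-47 + 13) = 13*(-34) = -442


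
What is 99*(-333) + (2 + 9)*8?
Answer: -32879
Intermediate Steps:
99*(-333) + (2 + 9)*8 = -32967 + 11*8 = -32967 + 88 = -32879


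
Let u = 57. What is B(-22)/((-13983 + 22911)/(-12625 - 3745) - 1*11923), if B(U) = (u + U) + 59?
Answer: -769390/97594219 ≈ -0.0078836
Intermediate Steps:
B(U) = 116 + U (B(U) = (57 + U) + 59 = 116 + U)
B(-22)/((-13983 + 22911)/(-12625 - 3745) - 1*11923) = (116 - 22)/((-13983 + 22911)/(-12625 - 3745) - 1*11923) = 94/(8928/(-16370) - 11923) = 94/(8928*(-1/16370) - 11923) = 94/(-4464/8185 - 11923) = 94/(-97594219/8185) = 94*(-8185/97594219) = -769390/97594219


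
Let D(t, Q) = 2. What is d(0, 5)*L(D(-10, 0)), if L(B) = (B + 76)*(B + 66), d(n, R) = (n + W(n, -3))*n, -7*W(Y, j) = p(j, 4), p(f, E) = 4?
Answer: 0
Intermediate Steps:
W(Y, j) = -4/7 (W(Y, j) = -1/7*4 = -4/7)
d(n, R) = n*(-4/7 + n) (d(n, R) = (n - 4/7)*n = (-4/7 + n)*n = n*(-4/7 + n))
L(B) = (66 + B)*(76 + B) (L(B) = (76 + B)*(66 + B) = (66 + B)*(76 + B))
d(0, 5)*L(D(-10, 0)) = ((1/7)*0*(-4 + 7*0))*(5016 + 2**2 + 142*2) = ((1/7)*0*(-4 + 0))*(5016 + 4 + 284) = ((1/7)*0*(-4))*5304 = 0*5304 = 0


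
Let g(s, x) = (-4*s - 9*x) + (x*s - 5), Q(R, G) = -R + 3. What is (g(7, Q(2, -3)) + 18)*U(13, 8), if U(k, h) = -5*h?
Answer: 680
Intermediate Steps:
Q(R, G) = 3 - R
g(s, x) = -5 - 9*x - 4*s + s*x (g(s, x) = (-9*x - 4*s) + (s*x - 5) = (-9*x - 4*s) + (-5 + s*x) = -5 - 9*x - 4*s + s*x)
(g(7, Q(2, -3)) + 18)*U(13, 8) = ((-5 - 9*(3 - 1*2) - 4*7 + 7*(3 - 1*2)) + 18)*(-5*8) = ((-5 - 9*(3 - 2) - 28 + 7*(3 - 2)) + 18)*(-40) = ((-5 - 9*1 - 28 + 7*1) + 18)*(-40) = ((-5 - 9 - 28 + 7) + 18)*(-40) = (-35 + 18)*(-40) = -17*(-40) = 680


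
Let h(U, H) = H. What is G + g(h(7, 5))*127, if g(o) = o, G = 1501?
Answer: 2136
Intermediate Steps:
G + g(h(7, 5))*127 = 1501 + 5*127 = 1501 + 635 = 2136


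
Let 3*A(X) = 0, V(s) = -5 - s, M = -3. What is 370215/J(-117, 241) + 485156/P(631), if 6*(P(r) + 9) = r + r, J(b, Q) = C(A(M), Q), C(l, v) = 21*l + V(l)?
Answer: -10816626/151 ≈ -71633.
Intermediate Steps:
A(X) = 0 (A(X) = (1/3)*0 = 0)
C(l, v) = -5 + 20*l (C(l, v) = 21*l + (-5 - l) = -5 + 20*l)
J(b, Q) = -5 (J(b, Q) = -5 + 20*0 = -5 + 0 = -5)
P(r) = -9 + r/3 (P(r) = -9 + (r + r)/6 = -9 + (2*r)/6 = -9 + r/3)
370215/J(-117, 241) + 485156/P(631) = 370215/(-5) + 485156/(-9 + (1/3)*631) = 370215*(-1/5) + 485156/(-9 + 631/3) = -74043 + 485156/(604/3) = -74043 + 485156*(3/604) = -74043 + 363867/151 = -10816626/151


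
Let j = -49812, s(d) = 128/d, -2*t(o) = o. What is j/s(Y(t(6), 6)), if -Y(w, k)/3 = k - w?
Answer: 336231/32 ≈ 10507.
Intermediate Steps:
t(o) = -o/2
Y(w, k) = -3*k + 3*w (Y(w, k) = -3*(k - w) = -3*k + 3*w)
j/s(Y(t(6), 6)) = -49812/(128/(-3*6 + 3*(-½*6))) = -49812/(128/(-18 + 3*(-3))) = -49812/(128/(-18 - 9)) = -49812/(128/(-27)) = -49812/(128*(-1/27)) = -49812/(-128/27) = -49812*(-27/128) = 336231/32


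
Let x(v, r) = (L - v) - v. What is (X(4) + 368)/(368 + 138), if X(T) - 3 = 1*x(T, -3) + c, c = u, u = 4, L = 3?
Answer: 185/253 ≈ 0.73123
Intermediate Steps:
c = 4
x(v, r) = 3 - 2*v (x(v, r) = (3 - v) - v = 3 - 2*v)
X(T) = 10 - 2*T (X(T) = 3 + (1*(3 - 2*T) + 4) = 3 + ((3 - 2*T) + 4) = 3 + (7 - 2*T) = 10 - 2*T)
(X(4) + 368)/(368 + 138) = ((10 - 2*4) + 368)/(368 + 138) = ((10 - 8) + 368)/506 = (2 + 368)*(1/506) = 370*(1/506) = 185/253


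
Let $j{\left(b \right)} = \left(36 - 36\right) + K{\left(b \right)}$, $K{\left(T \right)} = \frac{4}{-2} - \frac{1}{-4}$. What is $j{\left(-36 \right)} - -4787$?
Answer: $\frac{19141}{4} \approx 4785.3$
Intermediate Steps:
$K{\left(T \right)} = - \frac{7}{4}$ ($K{\left(T \right)} = 4 \left(- \frac{1}{2}\right) - - \frac{1}{4} = -2 + \frac{1}{4} = - \frac{7}{4}$)
$j{\left(b \right)} = - \frac{7}{4}$ ($j{\left(b \right)} = \left(36 - 36\right) - \frac{7}{4} = 0 - \frac{7}{4} = - \frac{7}{4}$)
$j{\left(-36 \right)} - -4787 = - \frac{7}{4} - -4787 = - \frac{7}{4} + 4787 = \frac{19141}{4}$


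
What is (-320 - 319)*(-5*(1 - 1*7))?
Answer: -19170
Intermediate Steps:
(-320 - 319)*(-5*(1 - 1*7)) = -(-3195)*(1 - 7) = -(-3195)*(-6) = -639*30 = -19170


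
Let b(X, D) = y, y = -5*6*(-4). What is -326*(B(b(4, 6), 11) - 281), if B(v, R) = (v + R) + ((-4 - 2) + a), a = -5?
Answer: 52486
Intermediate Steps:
y = 120 (y = -30*(-4) = 120)
b(X, D) = 120
B(v, R) = -11 + R + v (B(v, R) = (v + R) + ((-4 - 2) - 5) = (R + v) + (-6 - 5) = (R + v) - 11 = -11 + R + v)
-326*(B(b(4, 6), 11) - 281) = -326*((-11 + 11 + 120) - 281) = -326*(120 - 281) = -326*(-161) = 52486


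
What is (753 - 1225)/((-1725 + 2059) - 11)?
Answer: -472/323 ≈ -1.4613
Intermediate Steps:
(753 - 1225)/((-1725 + 2059) - 11) = -472/(334 - 11) = -472/323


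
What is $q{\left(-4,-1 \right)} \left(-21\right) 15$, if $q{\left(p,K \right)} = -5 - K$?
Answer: $1260$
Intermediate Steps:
$q{\left(-4,-1 \right)} \left(-21\right) 15 = \left(-5 - -1\right) \left(-21\right) 15 = \left(-5 + 1\right) \left(-21\right) 15 = \left(-4\right) \left(-21\right) 15 = 84 \cdot 15 = 1260$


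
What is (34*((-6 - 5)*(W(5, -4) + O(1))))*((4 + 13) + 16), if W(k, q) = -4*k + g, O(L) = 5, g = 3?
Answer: 148104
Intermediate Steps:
W(k, q) = 3 - 4*k (W(k, q) = -4*k + 3 = 3 - 4*k)
(34*((-6 - 5)*(W(5, -4) + O(1))))*((4 + 13) + 16) = (34*((-6 - 5)*((3 - 4*5) + 5)))*((4 + 13) + 16) = (34*(-11*((3 - 20) + 5)))*(17 + 16) = (34*(-11*(-17 + 5)))*33 = (34*(-11*(-12)))*33 = (34*132)*33 = 4488*33 = 148104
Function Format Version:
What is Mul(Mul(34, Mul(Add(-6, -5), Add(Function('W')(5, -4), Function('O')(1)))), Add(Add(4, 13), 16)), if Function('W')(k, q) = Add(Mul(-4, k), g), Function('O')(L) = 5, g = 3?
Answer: 148104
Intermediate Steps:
Function('W')(k, q) = Add(3, Mul(-4, k)) (Function('W')(k, q) = Add(Mul(-4, k), 3) = Add(3, Mul(-4, k)))
Mul(Mul(34, Mul(Add(-6, -5), Add(Function('W')(5, -4), Function('O')(1)))), Add(Add(4, 13), 16)) = Mul(Mul(34, Mul(Add(-6, -5), Add(Add(3, Mul(-4, 5)), 5))), Add(Add(4, 13), 16)) = Mul(Mul(34, Mul(-11, Add(Add(3, -20), 5))), Add(17, 16)) = Mul(Mul(34, Mul(-11, Add(-17, 5))), 33) = Mul(Mul(34, Mul(-11, -12)), 33) = Mul(Mul(34, 132), 33) = Mul(4488, 33) = 148104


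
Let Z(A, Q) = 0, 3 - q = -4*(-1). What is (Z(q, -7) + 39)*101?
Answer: 3939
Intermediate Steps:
q = -1 (q = 3 - (-4)*(-1) = 3 - 1*4 = 3 - 4 = -1)
(Z(q, -7) + 39)*101 = (0 + 39)*101 = 39*101 = 3939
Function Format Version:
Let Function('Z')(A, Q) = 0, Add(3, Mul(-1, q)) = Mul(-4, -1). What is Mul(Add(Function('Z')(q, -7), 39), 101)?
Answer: 3939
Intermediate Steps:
q = -1 (q = Add(3, Mul(-1, Mul(-4, -1))) = Add(3, Mul(-1, 4)) = Add(3, -4) = -1)
Mul(Add(Function('Z')(q, -7), 39), 101) = Mul(Add(0, 39), 101) = Mul(39, 101) = 3939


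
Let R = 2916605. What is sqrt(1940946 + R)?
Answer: sqrt(4857551) ≈ 2204.0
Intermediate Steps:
sqrt(1940946 + R) = sqrt(1940946 + 2916605) = sqrt(4857551)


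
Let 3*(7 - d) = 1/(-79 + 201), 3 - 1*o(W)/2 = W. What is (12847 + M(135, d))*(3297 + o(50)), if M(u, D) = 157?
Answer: 41651812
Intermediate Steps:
o(W) = 6 - 2*W
d = 2561/366 (d = 7 - 1/(3*(-79 + 201)) = 7 - 1/3/122 = 7 - 1/3*1/122 = 7 - 1/366 = 2561/366 ≈ 6.9973)
(12847 + M(135, d))*(3297 + o(50)) = (12847 + 157)*(3297 + (6 - 2*50)) = 13004*(3297 + (6 - 100)) = 13004*(3297 - 94) = 13004*3203 = 41651812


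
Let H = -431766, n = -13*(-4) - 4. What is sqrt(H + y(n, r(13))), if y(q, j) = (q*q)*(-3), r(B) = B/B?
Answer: 3*I*sqrt(48742) ≈ 662.33*I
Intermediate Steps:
r(B) = 1
n = 48 (n = 52 - 4 = 48)
y(q, j) = -3*q**2 (y(q, j) = q**2*(-3) = -3*q**2)
sqrt(H + y(n, r(13))) = sqrt(-431766 - 3*48**2) = sqrt(-431766 - 3*2304) = sqrt(-431766 - 6912) = sqrt(-438678) = 3*I*sqrt(48742)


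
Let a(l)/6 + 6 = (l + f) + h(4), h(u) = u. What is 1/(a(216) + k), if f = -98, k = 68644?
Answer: 1/69340 ≈ 1.4422e-5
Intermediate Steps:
a(l) = -600 + 6*l (a(l) = -36 + 6*((l - 98) + 4) = -36 + 6*((-98 + l) + 4) = -36 + 6*(-94 + l) = -36 + (-564 + 6*l) = -600 + 6*l)
1/(a(216) + k) = 1/((-600 + 6*216) + 68644) = 1/((-600 + 1296) + 68644) = 1/(696 + 68644) = 1/69340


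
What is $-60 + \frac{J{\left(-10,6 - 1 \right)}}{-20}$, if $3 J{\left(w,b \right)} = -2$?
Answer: $- \frac{1799}{30} \approx -59.967$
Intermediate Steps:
$J{\left(w,b \right)} = - \frac{2}{3}$ ($J{\left(w,b \right)} = \frac{1}{3} \left(-2\right) = - \frac{2}{3}$)
$-60 + \frac{J{\left(-10,6 - 1 \right)}}{-20} = -60 + \frac{1}{-20} \left(- \frac{2}{3}\right) = -60 - - \frac{1}{30} = -60 + \frac{1}{30} = - \frac{1799}{30}$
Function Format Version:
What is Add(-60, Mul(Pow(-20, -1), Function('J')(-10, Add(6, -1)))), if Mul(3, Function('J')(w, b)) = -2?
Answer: Rational(-1799, 30) ≈ -59.967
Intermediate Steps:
Function('J')(w, b) = Rational(-2, 3) (Function('J')(w, b) = Mul(Rational(1, 3), -2) = Rational(-2, 3))
Add(-60, Mul(Pow(-20, -1), Function('J')(-10, Add(6, -1)))) = Add(-60, Mul(Pow(-20, -1), Rational(-2, 3))) = Add(-60, Mul(Rational(-1, 20), Rational(-2, 3))) = Add(-60, Rational(1, 30)) = Rational(-1799, 30)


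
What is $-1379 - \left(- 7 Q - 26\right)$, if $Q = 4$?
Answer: $-1325$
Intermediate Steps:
$-1379 - \left(- 7 Q - 26\right) = -1379 - \left(\left(-7\right) 4 - 26\right) = -1379 - \left(-28 - 26\right) = -1379 - -54 = -1379 + 54 = -1325$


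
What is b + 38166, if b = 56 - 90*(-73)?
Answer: 44792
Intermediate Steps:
b = 6626 (b = 56 + 6570 = 6626)
b + 38166 = 6626 + 38166 = 44792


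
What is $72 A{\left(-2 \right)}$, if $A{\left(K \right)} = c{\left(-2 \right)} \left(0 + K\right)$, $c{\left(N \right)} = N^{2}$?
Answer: $-576$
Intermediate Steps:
$A{\left(K \right)} = 4 K$ ($A{\left(K \right)} = \left(-2\right)^{2} \left(0 + K\right) = 4 K$)
$72 A{\left(-2 \right)} = 72 \cdot 4 \left(-2\right) = 72 \left(-8\right) = -576$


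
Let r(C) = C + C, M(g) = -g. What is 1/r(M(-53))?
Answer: 1/106 ≈ 0.0094340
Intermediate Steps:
r(C) = 2*C
1/r(M(-53)) = 1/(2*(-1*(-53))) = 1/(2*53) = 1/106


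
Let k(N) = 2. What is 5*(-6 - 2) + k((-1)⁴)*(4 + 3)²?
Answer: 58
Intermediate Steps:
5*(-6 - 2) + k((-1)⁴)*(4 + 3)² = 5*(-6 - 2) + 2*(4 + 3)² = 5*(-8) + 2*7² = -40 + 2*49 = -40 + 98 = 58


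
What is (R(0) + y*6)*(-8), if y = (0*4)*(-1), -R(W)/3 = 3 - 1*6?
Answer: -72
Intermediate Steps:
R(W) = 9 (R(W) = -3*(3 - 1*6) = -3*(3 - 6) = -3*(-3) = 9)
y = 0 (y = 0*(-1) = 0)
(R(0) + y*6)*(-8) = (9 + 0*6)*(-8) = (9 + 0)*(-8) = 9*(-8) = -72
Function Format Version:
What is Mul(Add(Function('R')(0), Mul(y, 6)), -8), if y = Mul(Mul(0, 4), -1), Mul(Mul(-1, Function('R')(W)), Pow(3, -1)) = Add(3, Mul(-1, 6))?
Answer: -72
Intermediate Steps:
Function('R')(W) = 9 (Function('R')(W) = Mul(-3, Add(3, Mul(-1, 6))) = Mul(-3, Add(3, -6)) = Mul(-3, -3) = 9)
y = 0 (y = Mul(0, -1) = 0)
Mul(Add(Function('R')(0), Mul(y, 6)), -8) = Mul(Add(9, Mul(0, 6)), -8) = Mul(Add(9, 0), -8) = Mul(9, -8) = -72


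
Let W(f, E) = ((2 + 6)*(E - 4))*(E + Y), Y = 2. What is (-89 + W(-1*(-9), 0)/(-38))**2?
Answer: 2752281/361 ≈ 7624.0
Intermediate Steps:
W(f, E) = (-32 + 8*E)*(2 + E) (W(f, E) = ((2 + 6)*(E - 4))*(E + 2) = (8*(-4 + E))*(2 + E) = (-32 + 8*E)*(2 + E))
(-89 + W(-1*(-9), 0)/(-38))**2 = (-89 + (-64 - 16*0 + 8*0**2)/(-38))**2 = (-89 + (-64 + 0 + 8*0)*(-1/38))**2 = (-89 + (-64 + 0 + 0)*(-1/38))**2 = (-89 - 64*(-1/38))**2 = (-89 + 32/19)**2 = (-1659/19)**2 = 2752281/361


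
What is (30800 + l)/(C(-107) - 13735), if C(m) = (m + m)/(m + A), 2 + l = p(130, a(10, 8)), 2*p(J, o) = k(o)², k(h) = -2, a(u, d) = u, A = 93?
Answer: -107800/48019 ≈ -2.2449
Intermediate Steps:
p(J, o) = 2 (p(J, o) = (½)*(-2)² = (½)*4 = 2)
l = 0 (l = -2 + 2 = 0)
C(m) = 2*m/(93 + m) (C(m) = (m + m)/(m + 93) = (2*m)/(93 + m) = 2*m/(93 + m))
(30800 + l)/(C(-107) - 13735) = (30800 + 0)/(2*(-107)/(93 - 107) - 13735) = 30800/(2*(-107)/(-14) - 13735) = 30800/(2*(-107)*(-1/14) - 13735) = 30800/(107/7 - 13735) = 30800/(-96038/7) = 30800*(-7/96038) = -107800/48019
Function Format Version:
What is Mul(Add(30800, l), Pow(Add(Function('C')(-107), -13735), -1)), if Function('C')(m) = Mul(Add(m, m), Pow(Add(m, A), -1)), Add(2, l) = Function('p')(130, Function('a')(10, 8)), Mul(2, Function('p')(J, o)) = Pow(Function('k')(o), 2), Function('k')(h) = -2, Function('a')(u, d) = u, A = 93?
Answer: Rational(-107800, 48019) ≈ -2.2449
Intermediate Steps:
Function('p')(J, o) = 2 (Function('p')(J, o) = Mul(Rational(1, 2), Pow(-2, 2)) = Mul(Rational(1, 2), 4) = 2)
l = 0 (l = Add(-2, 2) = 0)
Function('C')(m) = Mul(2, m, Pow(Add(93, m), -1)) (Function('C')(m) = Mul(Add(m, m), Pow(Add(m, 93), -1)) = Mul(Mul(2, m), Pow(Add(93, m), -1)) = Mul(2, m, Pow(Add(93, m), -1)))
Mul(Add(30800, l), Pow(Add(Function('C')(-107), -13735), -1)) = Mul(Add(30800, 0), Pow(Add(Mul(2, -107, Pow(Add(93, -107), -1)), -13735), -1)) = Mul(30800, Pow(Add(Mul(2, -107, Pow(-14, -1)), -13735), -1)) = Mul(30800, Pow(Add(Mul(2, -107, Rational(-1, 14)), -13735), -1)) = Mul(30800, Pow(Add(Rational(107, 7), -13735), -1)) = Mul(30800, Pow(Rational(-96038, 7), -1)) = Mul(30800, Rational(-7, 96038)) = Rational(-107800, 48019)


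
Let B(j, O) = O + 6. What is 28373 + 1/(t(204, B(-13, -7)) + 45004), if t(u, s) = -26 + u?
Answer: 1281948887/45182 ≈ 28373.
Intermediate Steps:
B(j, O) = 6 + O
28373 + 1/(t(204, B(-13, -7)) + 45004) = 28373 + 1/((-26 + 204) + 45004) = 28373 + 1/(178 + 45004) = 28373 + 1/45182 = 1281948887/45182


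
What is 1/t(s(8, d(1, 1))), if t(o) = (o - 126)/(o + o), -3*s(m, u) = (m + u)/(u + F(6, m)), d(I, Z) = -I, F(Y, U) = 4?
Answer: 2/163 ≈ 0.012270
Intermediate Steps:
s(m, u) = -(m + u)/(3*(4 + u)) (s(m, u) = -(m + u)/(3*(u + 4)) = -(m + u)/(3*(4 + u)))
t(o) = (-126 + o)/(2*o) (t(o) = (-126 + o)/((2*o)) = (-126 + o)*(1/(2*o)) = (-126 + o)/(2*o))
1/t(s(8, d(1, 1))) = 1/((-126 + (-1*8 - (-1))/(3*(4 - 1*1)))/(2*(((-1*8 - (-1))/(3*(4 - 1*1)))))) = 1/((-126 + (-8 - 1*(-1))/(3*(4 - 1)))/(2*(((-8 - 1*(-1))/(3*(4 - 1)))))) = 1/((-126 + (⅓)*(-8 + 1)/3)/(2*(((⅓)*(-8 + 1)/3)))) = 1/((-126 + (⅓)*(⅓)*(-7))/(2*(((⅓)*(⅓)*(-7))))) = 1/((-126 - 7/9)/(2*(-7/9))) = 1/((½)*(-9/7)*(-1141/9)) = 1/(163/2) = 2/163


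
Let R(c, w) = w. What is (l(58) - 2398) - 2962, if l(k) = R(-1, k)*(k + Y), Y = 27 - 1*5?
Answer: -720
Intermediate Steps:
Y = 22 (Y = 27 - 5 = 22)
l(k) = k*(22 + k) (l(k) = k*(k + 22) = k*(22 + k))
(l(58) - 2398) - 2962 = (58*(22 + 58) - 2398) - 2962 = (58*80 - 2398) - 2962 = (4640 - 2398) - 2962 = 2242 - 2962 = -720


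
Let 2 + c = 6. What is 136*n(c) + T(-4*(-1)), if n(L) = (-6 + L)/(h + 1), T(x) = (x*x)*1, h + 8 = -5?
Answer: 116/3 ≈ 38.667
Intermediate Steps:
h = -13 (h = -8 - 5 = -13)
c = 4 (c = -2 + 6 = 4)
T(x) = x**2 (T(x) = x**2*1 = x**2)
n(L) = 1/2 - L/12 (n(L) = (-6 + L)/(-13 + 1) = (-6 + L)/(-12) = (-6 + L)*(-1/12) = 1/2 - L/12)
136*n(c) + T(-4*(-1)) = 136*(1/2 - 1/12*4) + (-4*(-1))**2 = 136*(1/2 - 1/3) + 4**2 = 136*(1/6) + 16 = 68/3 + 16 = 116/3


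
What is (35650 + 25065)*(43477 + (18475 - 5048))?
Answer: 3454926360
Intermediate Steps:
(35650 + 25065)*(43477 + (18475 - 5048)) = 60715*(43477 + 13427) = 60715*56904 = 3454926360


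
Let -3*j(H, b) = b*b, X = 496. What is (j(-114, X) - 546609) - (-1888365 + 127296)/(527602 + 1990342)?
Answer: -4748441783585/7553832 ≈ -6.2861e+5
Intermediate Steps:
j(H, b) = -b²/3 (j(H, b) = -b*b/3 = -b²/3)
(j(-114, X) - 546609) - (-1888365 + 127296)/(527602 + 1990342) = (-⅓*496² - 546609) - (-1888365 + 127296)/(527602 + 1990342) = (-⅓*246016 - 546609) - (-1761069)/2517944 = (-246016/3 - 546609) - (-1761069)/2517944 = -1885843/3 - 1*(-1761069/2517944) = -1885843/3 + 1761069/2517944 = -4748441783585/7553832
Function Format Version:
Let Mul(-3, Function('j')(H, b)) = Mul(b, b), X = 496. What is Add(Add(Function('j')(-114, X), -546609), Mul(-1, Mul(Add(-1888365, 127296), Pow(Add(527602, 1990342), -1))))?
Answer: Rational(-4748441783585, 7553832) ≈ -6.2861e+5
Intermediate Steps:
Function('j')(H, b) = Mul(Rational(-1, 3), Pow(b, 2)) (Function('j')(H, b) = Mul(Rational(-1, 3), Mul(b, b)) = Mul(Rational(-1, 3), Pow(b, 2)))
Add(Add(Function('j')(-114, X), -546609), Mul(-1, Mul(Add(-1888365, 127296), Pow(Add(527602, 1990342), -1)))) = Add(Add(Mul(Rational(-1, 3), Pow(496, 2)), -546609), Mul(-1, Mul(Add(-1888365, 127296), Pow(Add(527602, 1990342), -1)))) = Add(Add(Mul(Rational(-1, 3), 246016), -546609), Mul(-1, Mul(-1761069, Pow(2517944, -1)))) = Add(Add(Rational(-246016, 3), -546609), Mul(-1, Mul(-1761069, Rational(1, 2517944)))) = Add(Rational(-1885843, 3), Mul(-1, Rational(-1761069, 2517944))) = Add(Rational(-1885843, 3), Rational(1761069, 2517944)) = Rational(-4748441783585, 7553832)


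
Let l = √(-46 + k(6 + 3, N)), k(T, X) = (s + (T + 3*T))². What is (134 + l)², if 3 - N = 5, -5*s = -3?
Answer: (670 + √32339)²/25 ≈ 28888.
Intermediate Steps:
s = ⅗ (s = -⅕*(-3) = ⅗ ≈ 0.60000)
N = -2 (N = 3 - 1*5 = 3 - 5 = -2)
k(T, X) = (⅗ + 4*T)² (k(T, X) = (⅗ + (T + 3*T))² = (⅗ + 4*T)²)
l = √32339/5 (l = √(-46 + (3 + 20*(6 + 3))²/25) = √(-46 + (3 + 20*9)²/25) = √(-46 + (3 + 180)²/25) = √(-46 + (1/25)*183²) = √(-46 + (1/25)*33489) = √(-46 + 33489/25) = √(32339/25) = √32339/5 ≈ 35.966)
(134 + l)² = (134 + √32339/5)²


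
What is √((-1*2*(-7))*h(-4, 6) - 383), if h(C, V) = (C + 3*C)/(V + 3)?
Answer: I*√3671/3 ≈ 20.196*I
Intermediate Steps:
h(C, V) = 4*C/(3 + V) (h(C, V) = (4*C)/(3 + V) = 4*C/(3 + V))
√((-1*2*(-7))*h(-4, 6) - 383) = √((-1*2*(-7))*(4*(-4)/(3 + 6)) - 383) = √((-2*(-7))*(4*(-4)/9) - 383) = √(14*(4*(-4)*(⅑)) - 383) = √(14*(-16/9) - 383) = √(-224/9 - 383) = √(-3671/9) = I*√3671/3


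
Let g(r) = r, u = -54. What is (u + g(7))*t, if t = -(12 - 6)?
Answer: 282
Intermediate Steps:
t = -6 (t = -1*6 = -6)
(u + g(7))*t = (-54 + 7)*(-6) = -47*(-6) = 282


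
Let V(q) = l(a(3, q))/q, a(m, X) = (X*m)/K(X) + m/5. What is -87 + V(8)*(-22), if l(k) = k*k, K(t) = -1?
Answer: -159279/100 ≈ -1592.8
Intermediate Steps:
a(m, X) = m/5 - X*m (a(m, X) = (X*m)/(-1) + m/5 = (X*m)*(-1) + m*(1/5) = -X*m + m/5 = m/5 - X*m)
l(k) = k**2
V(q) = (3/5 - 3*q)**2/q (V(q) = (3*(1/5 - q))**2/q = (3/5 - 3*q)**2/q)
-87 + V(8)*(-22) = -87 + ((9/25)*(1 - 5*8)**2/8)*(-22) = -87 + ((9/25)*(1/8)*(1 - 40)**2)*(-22) = -87 + ((9/25)*(1/8)*(-39)**2)*(-22) = -87 + ((9/25)*(1/8)*1521)*(-22) = -87 + (13689/200)*(-22) = -87 - 150579/100 = -159279/100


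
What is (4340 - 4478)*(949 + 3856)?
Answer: -663090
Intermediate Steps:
(4340 - 4478)*(949 + 3856) = -138*4805 = -663090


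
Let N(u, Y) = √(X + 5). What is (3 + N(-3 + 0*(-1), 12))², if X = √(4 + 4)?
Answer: (3 + √(5 + 2*√2))² ≈ 33.616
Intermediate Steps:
X = 2*√2 (X = √8 = 2*√2 ≈ 2.8284)
N(u, Y) = √(5 + 2*√2) (N(u, Y) = √(2*√2 + 5) = √(5 + 2*√2))
(3 + N(-3 + 0*(-1), 12))² = (3 + √(5 + 2*√2))²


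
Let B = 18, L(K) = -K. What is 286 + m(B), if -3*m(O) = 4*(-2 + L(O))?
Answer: 938/3 ≈ 312.67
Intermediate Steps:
m(O) = 8/3 + 4*O/3 (m(O) = -4*(-2 - O)/3 = -(-8 - 4*O)/3 = 8/3 + 4*O/3)
286 + m(B) = 286 + (8/3 + (4/3)*18) = 286 + (8/3 + 24) = 286 + 80/3 = 938/3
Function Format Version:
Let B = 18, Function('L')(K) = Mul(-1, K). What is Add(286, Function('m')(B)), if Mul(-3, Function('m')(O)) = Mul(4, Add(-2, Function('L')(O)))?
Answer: Rational(938, 3) ≈ 312.67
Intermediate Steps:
Function('m')(O) = Add(Rational(8, 3), Mul(Rational(4, 3), O)) (Function('m')(O) = Mul(Rational(-1, 3), Mul(4, Add(-2, Mul(-1, O)))) = Mul(Rational(-1, 3), Add(-8, Mul(-4, O))) = Add(Rational(8, 3), Mul(Rational(4, 3), O)))
Add(286, Function('m')(B)) = Add(286, Add(Rational(8, 3), Mul(Rational(4, 3), 18))) = Add(286, Add(Rational(8, 3), 24)) = Add(286, Rational(80, 3)) = Rational(938, 3)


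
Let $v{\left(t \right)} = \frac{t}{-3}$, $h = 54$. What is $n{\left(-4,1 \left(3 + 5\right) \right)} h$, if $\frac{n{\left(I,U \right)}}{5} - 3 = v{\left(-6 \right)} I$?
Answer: $-1350$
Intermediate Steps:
$v{\left(t \right)} = - \frac{t}{3}$ ($v{\left(t \right)} = t \left(- \frac{1}{3}\right) = - \frac{t}{3}$)
$n{\left(I,U \right)} = 15 + 10 I$ ($n{\left(I,U \right)} = 15 + 5 \left(- \frac{1}{3}\right) \left(-6\right) I = 15 + 5 \cdot 2 I = 15 + 10 I$)
$n{\left(-4,1 \left(3 + 5\right) \right)} h = \left(15 + 10 \left(-4\right)\right) 54 = \left(15 - 40\right) 54 = \left(-25\right) 54 = -1350$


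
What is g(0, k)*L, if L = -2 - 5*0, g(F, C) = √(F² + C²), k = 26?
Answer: -52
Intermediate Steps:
g(F, C) = √(C² + F²)
L = -2 (L = -2 + 0 = -2)
g(0, k)*L = √(26² + 0²)*(-2) = √(676 + 0)*(-2) = √676*(-2) = 26*(-2) = -52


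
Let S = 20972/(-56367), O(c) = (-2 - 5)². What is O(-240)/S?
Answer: -56367/428 ≈ -131.70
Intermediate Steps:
O(c) = 49 (O(c) = (-7)² = 49)
S = -20972/56367 (S = 20972*(-1/56367) = -20972/56367 ≈ -0.37206)
O(-240)/S = 49/(-20972/56367) = 49*(-56367/20972) = -56367/428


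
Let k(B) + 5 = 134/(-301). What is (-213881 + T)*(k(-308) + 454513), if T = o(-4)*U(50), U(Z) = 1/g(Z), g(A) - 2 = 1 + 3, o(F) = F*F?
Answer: -29260004811830/301 ≈ -9.7209e+10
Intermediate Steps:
o(F) = F²
g(A) = 6 (g(A) = 2 + (1 + 3) = 2 + 4 = 6)
U(Z) = ⅙ (U(Z) = 1/6 = ⅙)
k(B) = -1639/301 (k(B) = -5 + 134/(-301) = -5 + 134*(-1/301) = -5 - 134/301 = -1639/301)
T = 8/3 (T = (-4)²*(⅙) = 16*(⅙) = 8/3 ≈ 2.6667)
(-213881 + T)*(k(-308) + 454513) = (-213881 + 8/3)*(-1639/301 + 454513) = -641635/3*136806774/301 = -29260004811830/301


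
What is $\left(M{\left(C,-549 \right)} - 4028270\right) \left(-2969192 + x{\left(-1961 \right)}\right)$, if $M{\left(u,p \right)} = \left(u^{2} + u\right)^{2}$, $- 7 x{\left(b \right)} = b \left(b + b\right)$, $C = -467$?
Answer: $-192637233568857572$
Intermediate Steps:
$x{\left(b \right)} = - \frac{2 b^{2}}{7}$ ($x{\left(b \right)} = - \frac{b \left(b + b\right)}{7} = - \frac{b 2 b}{7} = - \frac{2 b^{2}}{7}$)
$M{\left(u,p \right)} = \left(u + u^{2}\right)^{2}$
$\left(M{\left(C,-549 \right)} - 4028270\right) \left(-2969192 + x{\left(-1961 \right)}\right) = \left(\left(-467\right)^{2} \left(1 - 467\right)^{2} - 4028270\right) \left(-2969192 - \frac{2 \left(-1961\right)^{2}}{7}\right) = \left(218089 \left(-466\right)^{2} - 4028270\right) \left(-2969192 - \frac{7691042}{7}\right) = \left(218089 \cdot 217156 - 4028270\right) \left(-2969192 - \frac{7691042}{7}\right) = \left(47359334884 - 4028270\right) \left(- \frac{28475386}{7}\right) = 47355306614 \left(- \frac{28475386}{7}\right) = -192637233568857572$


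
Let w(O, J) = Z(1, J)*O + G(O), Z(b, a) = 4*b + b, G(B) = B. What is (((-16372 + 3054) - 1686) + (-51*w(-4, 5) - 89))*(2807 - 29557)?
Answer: 370995750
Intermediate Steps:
Z(b, a) = 5*b
w(O, J) = 6*O (w(O, J) = (5*1)*O + O = 5*O + O = 6*O)
(((-16372 + 3054) - 1686) + (-51*w(-4, 5) - 89))*(2807 - 29557) = (((-16372 + 3054) - 1686) + (-306*(-4) - 89))*(2807 - 29557) = ((-13318 - 1686) + (-51*(-24) - 89))*(-26750) = (-15004 + (1224 - 89))*(-26750) = (-15004 + 1135)*(-26750) = -13869*(-26750) = 370995750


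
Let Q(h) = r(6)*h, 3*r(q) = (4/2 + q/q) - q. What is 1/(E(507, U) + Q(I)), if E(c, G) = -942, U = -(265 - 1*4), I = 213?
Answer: -1/1155 ≈ -0.00086580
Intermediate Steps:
r(q) = 1 - q/3 (r(q) = ((4/2 + q/q) - q)/3 = ((4*(½) + 1) - q)/3 = ((2 + 1) - q)/3 = (3 - q)/3 = 1 - q/3)
U = -261 (U = -(265 - 4) = -1*261 = -261)
Q(h) = -h (Q(h) = (1 - ⅓*6)*h = (1 - 2)*h = -h)
1/(E(507, U) + Q(I)) = 1/(-942 - 1*213) = 1/(-942 - 213) = 1/(-1155) = -1/1155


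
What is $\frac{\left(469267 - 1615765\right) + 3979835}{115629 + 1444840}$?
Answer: $\frac{2833337}{1560469} \approx 1.8157$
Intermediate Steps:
$\frac{\left(469267 - 1615765\right) + 3979835}{115629 + 1444840} = \frac{\left(469267 - 1615765\right) + 3979835}{1560469} = \left(-1146498 + 3979835\right) \frac{1}{1560469} = 2833337 \cdot \frac{1}{1560469} = \frac{2833337}{1560469}$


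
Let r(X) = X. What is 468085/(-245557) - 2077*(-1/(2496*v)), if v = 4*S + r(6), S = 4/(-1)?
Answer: -937955653/471469440 ≈ -1.9894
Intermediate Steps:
S = -4 (S = 4*(-1) = -4)
v = -10 (v = 4*(-4) + 6 = -16 + 6 = -10)
468085/(-245557) - 2077*(-1/(2496*v)) = 468085/(-245557) - 2077/(-78*32*(-10)) = 468085*(-1/245557) - 2077/((-2496*(-10))) = -468085/245557 - 2077/24960 = -937955653/471469440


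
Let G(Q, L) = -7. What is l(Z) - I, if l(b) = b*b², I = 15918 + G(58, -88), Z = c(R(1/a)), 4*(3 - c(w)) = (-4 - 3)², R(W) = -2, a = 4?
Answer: -1068957/64 ≈ -16702.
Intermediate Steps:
c(w) = -37/4 (c(w) = 3 - (-4 - 3)²/4 = 3 - ¼*(-7)² = 3 - ¼*49 = 3 - 49/4 = -37/4)
Z = -37/4 ≈ -9.2500
I = 15911 (I = 15918 - 7 = 15911)
l(b) = b³
l(Z) - I = (-37/4)³ - 1*15911 = -50653/64 - 15911 = -1068957/64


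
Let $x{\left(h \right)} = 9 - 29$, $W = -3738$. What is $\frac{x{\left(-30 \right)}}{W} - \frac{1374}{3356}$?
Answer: $- \frac{1267223}{3136182} \approx -0.40407$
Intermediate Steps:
$x{\left(h \right)} = -20$
$\frac{x{\left(-30 \right)}}{W} - \frac{1374}{3356} = - \frac{20}{-3738} - \frac{1374}{3356} = \left(-20\right) \left(- \frac{1}{3738}\right) - \frac{687}{1678} = \frac{10}{1869} - \frac{687}{1678} = - \frac{1267223}{3136182}$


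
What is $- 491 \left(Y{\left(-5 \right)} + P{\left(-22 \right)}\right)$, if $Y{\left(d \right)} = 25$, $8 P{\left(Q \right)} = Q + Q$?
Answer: $- \frac{19149}{2} \approx -9574.5$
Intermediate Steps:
$P{\left(Q \right)} = \frac{Q}{4}$ ($P{\left(Q \right)} = \frac{Q + Q}{8} = \frac{2 Q}{8} = \frac{Q}{4}$)
$- 491 \left(Y{\left(-5 \right)} + P{\left(-22 \right)}\right) = - 491 \left(25 + \frac{1}{4} \left(-22\right)\right) = - 491 \left(25 - \frac{11}{2}\right) = \left(-491\right) \frac{39}{2} = - \frac{19149}{2}$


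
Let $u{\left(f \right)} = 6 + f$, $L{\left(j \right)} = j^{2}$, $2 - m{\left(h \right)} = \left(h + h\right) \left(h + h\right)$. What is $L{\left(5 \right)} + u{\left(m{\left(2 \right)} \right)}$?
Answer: $17$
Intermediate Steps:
$m{\left(h \right)} = 2 - 4 h^{2}$ ($m{\left(h \right)} = 2 - \left(h + h\right) \left(h + h\right) = 2 - 2 h 2 h = 2 - 4 h^{2}$)
$L{\left(5 \right)} + u{\left(m{\left(2 \right)} \right)} = 5^{2} + \left(6 + \left(2 - 4 \cdot 2^{2}\right)\right) = 25 + \left(6 + \left(2 - 16\right)\right) = 25 + \left(6 - 14\right) = 25 - 8 = 17$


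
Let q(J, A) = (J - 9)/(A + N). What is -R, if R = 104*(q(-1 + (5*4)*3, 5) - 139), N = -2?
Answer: 38168/3 ≈ 12723.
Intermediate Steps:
q(J, A) = (-9 + J)/(-2 + A) (q(J, A) = (J - 9)/(A - 2) = (-9 + J)/(-2 + A))
R = -38168/3 (R = 104*((-9 + (-1 + (5*4)*3))/(-2 + 5) - 139) = 104*((-9 + (-1 + 20*3))/3 - 139) = 104*((-9 + (-1 + 60))/3 - 139) = 104*((-9 + 59)/3 - 139) = 104*((⅓)*50 - 139) = 104*(50/3 - 139) = 104*(-367/3) = -38168/3 ≈ -12723.)
-R = -1*(-38168/3) = 38168/3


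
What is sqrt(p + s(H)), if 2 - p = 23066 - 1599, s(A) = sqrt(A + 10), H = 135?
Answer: sqrt(-21465 + sqrt(145)) ≈ 146.47*I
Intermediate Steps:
s(A) = sqrt(10 + A)
p = -21465 (p = 2 - (23066 - 1599) = 2 - 1*21467 = 2 - 21467 = -21465)
sqrt(p + s(H)) = sqrt(-21465 + sqrt(10 + 135)) = sqrt(-21465 + sqrt(145))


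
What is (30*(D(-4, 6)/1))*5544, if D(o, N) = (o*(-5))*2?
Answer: 6652800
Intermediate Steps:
D(o, N) = -10*o (D(o, N) = -5*o*2 = -10*o)
(30*(D(-4, 6)/1))*5544 = (30*(-10*(-4)/1))*5544 = (30*(40*1))*5544 = (30*40)*5544 = 1200*5544 = 6652800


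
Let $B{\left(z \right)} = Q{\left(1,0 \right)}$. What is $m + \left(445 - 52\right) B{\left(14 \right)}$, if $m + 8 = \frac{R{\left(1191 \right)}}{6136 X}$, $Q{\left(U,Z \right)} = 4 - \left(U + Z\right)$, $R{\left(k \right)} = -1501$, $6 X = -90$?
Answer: $\frac{107780341}{92040} \approx 1171.0$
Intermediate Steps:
$X = -15$ ($X = \frac{1}{6} \left(-90\right) = -15$)
$Q{\left(U,Z \right)} = 4 - U - Z$ ($Q{\left(U,Z \right)} = 4 - \left(U + Z\right) = 4 - U - Z$)
$B{\left(z \right)} = 3$ ($B{\left(z \right)} = 4 - 1 - 0 = 4 - 1 + 0 = 3$)
$m = - \frac{734819}{92040}$ ($m = -8 - \frac{1501}{6136 \left(-15\right)} = -8 - \frac{1501}{-92040} = -8 - - \frac{1501}{92040} = -8 + \frac{1501}{92040} = - \frac{734819}{92040} \approx -7.9837$)
$m + \left(445 - 52\right) B{\left(14 \right)} = - \frac{734819}{92040} + \left(445 - 52\right) 3 = - \frac{734819}{92040} + 393 \cdot 3 = - \frac{734819}{92040} + 1179 = \frac{107780341}{92040}$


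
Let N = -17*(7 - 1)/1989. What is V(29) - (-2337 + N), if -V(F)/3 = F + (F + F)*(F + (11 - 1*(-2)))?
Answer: -197260/39 ≈ -5057.9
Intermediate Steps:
N = -2/39 (N = -17*6*(1/1989) = -102*1/1989 = -2/39 ≈ -0.051282)
V(F) = -3*F - 6*F*(13 + F) (V(F) = -3*(F + (F + F)*(F + (11 - 1*(-2)))) = -3*(F + (2*F)*(F + (11 + 2))) = -3*(F + (2*F)*(F + 13)) = -3*(F + (2*F)*(13 + F)) = -3*(F + 2*F*(13 + F)) = -3*F - 6*F*(13 + F))
V(29) - (-2337 + N) = -3*29*(27 + 2*29) - (-2337 - 2/39) = -3*29*(27 + 58) - 1*(-91145/39) = -3*29*85 + 91145/39 = -7395 + 91145/39 = -197260/39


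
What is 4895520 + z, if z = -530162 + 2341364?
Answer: 6706722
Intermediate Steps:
z = 1811202
4895520 + z = 4895520 + 1811202 = 6706722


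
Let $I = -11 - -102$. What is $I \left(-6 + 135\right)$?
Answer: $11739$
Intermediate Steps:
$I = 91$ ($I = -11 + 102 = 91$)
$I \left(-6 + 135\right) = 91 \left(-6 + 135\right) = 91 \cdot 129 = 11739$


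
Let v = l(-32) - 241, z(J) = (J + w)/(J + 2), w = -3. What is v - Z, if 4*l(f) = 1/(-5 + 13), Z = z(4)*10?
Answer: -23293/96 ≈ -242.64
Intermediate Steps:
z(J) = (-3 + J)/(2 + J) (z(J) = (J - 3)/(J + 2) = (-3 + J)/(2 + J))
Z = 5/3 (Z = ((-3 + 4)/(2 + 4))*10 = (1/6)*10 = 5/3 ≈ 1.6667)
l(f) = 1/32 (l(f) = 1/(4*(-5 + 13)) = (1/4)/8 = (1/4)*(1/8) = 1/32)
v = -7711/32 (v = 1/32 - 241 = -7711/32 ≈ -240.97)
v - Z = -7711/32 - 1*5/3 = -7711/32 - 5/3 = -23293/96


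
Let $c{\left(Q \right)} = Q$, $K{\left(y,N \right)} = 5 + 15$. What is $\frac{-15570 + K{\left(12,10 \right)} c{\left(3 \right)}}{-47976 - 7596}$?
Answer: $\frac{235}{842} \approx 0.2791$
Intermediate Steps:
$K{\left(y,N \right)} = 20$
$\frac{-15570 + K{\left(12,10 \right)} c{\left(3 \right)}}{-47976 - 7596} = \frac{-15570 + 20 \cdot 3}{-47976 - 7596} = \frac{-15570 + 60}{-55572} = \left(-15510\right) \left(- \frac{1}{55572}\right) = \frac{235}{842}$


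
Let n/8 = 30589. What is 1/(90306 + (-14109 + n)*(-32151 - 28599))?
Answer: -1/14009041944 ≈ -7.1382e-11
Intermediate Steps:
n = 244712 (n = 8*30589 = 244712)
1/(90306 + (-14109 + n)*(-32151 - 28599)) = 1/(90306 + (-14109 + 244712)*(-32151 - 28599)) = 1/(90306 + 230603*(-60750)) = 1/(90306 - 14009132250) = 1/(-14009041944) = -1/14009041944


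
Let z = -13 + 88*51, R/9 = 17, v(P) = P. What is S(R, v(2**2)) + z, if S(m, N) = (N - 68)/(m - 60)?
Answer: 416111/93 ≈ 4474.3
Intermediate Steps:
R = 153 (R = 9*17 = 153)
S(m, N) = (-68 + N)/(-60 + m)
z = 4475 (z = -13 + 4488 = 4475)
S(R, v(2**2)) + z = (-68 + 2**2)/(-60 + 153) + 4475 = (-68 + 4)/93 + 4475 = (1/93)*(-64) + 4475 = -64/93 + 4475 = 416111/93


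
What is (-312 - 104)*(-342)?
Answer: 142272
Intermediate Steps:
(-312 - 104)*(-342) = -416*(-342) = 142272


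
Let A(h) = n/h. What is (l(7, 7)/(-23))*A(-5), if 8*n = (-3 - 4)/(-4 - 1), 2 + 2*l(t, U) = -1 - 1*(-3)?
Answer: 0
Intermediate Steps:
l(t, U) = 0 (l(t, U) = -1 + (-1 - 1*(-3))/2 = -1 + (-1 + 3)/2 = -1 + (1/2)*2 = -1 + 1 = 0)
n = 7/40 (n = ((-3 - 4)/(-4 - 1))/8 = (-7/(-5))/8 = (-7*(-1/5))/8 = (1/8)*(7/5) = 7/40 ≈ 0.17500)
A(h) = 7/(40*h)
(l(7, 7)/(-23))*A(-5) = (0/(-23))*((7/40)/(-5)) = (0*(-1/23))*((7/40)*(-1/5)) = 0*(-7/200) = 0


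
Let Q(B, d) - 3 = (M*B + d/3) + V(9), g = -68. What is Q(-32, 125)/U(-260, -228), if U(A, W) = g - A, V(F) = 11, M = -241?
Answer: 23303/576 ≈ 40.457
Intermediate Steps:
U(A, W) = -68 - A
Q(B, d) = 14 - 241*B + d/3 (Q(B, d) = 3 + ((-241*B + d/3) + 11) = 3 + (11 - 241*B + d/3) = 14 - 241*B + d/3)
Q(-32, 125)/U(-260, -228) = (14 - 241*(-32) + (⅓)*125)/(-68 - 1*(-260)) = (14 + 7712 + 125/3)/(-68 + 260) = (23303/3)/192 = (23303/3)*(1/192) = 23303/576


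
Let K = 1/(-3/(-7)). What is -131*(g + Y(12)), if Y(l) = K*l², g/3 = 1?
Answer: -44409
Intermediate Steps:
K = 7/3 (K = 1/(-3*(-⅐)) = 1/(3/7) = 7/3 ≈ 2.3333)
g = 3 (g = 3*1 = 3)
Y(l) = 7*l²/3
-131*(g + Y(12)) = -131*(3 + (7/3)*12²) = -131*(3 + (7/3)*144) = -131*(3 + 336) = -131*339 = -44409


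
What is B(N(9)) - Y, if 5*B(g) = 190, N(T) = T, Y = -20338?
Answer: 20376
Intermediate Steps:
B(g) = 38 (B(g) = (1/5)*190 = 38)
B(N(9)) - Y = 38 - 1*(-20338) = 38 + 20338 = 20376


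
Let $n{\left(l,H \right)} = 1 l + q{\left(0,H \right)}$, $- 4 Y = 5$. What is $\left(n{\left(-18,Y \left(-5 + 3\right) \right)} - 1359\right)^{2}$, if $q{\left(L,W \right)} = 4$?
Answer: $1885129$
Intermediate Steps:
$Y = - \frac{5}{4}$ ($Y = \left(- \frac{1}{4}\right) 5 = - \frac{5}{4} \approx -1.25$)
$n{\left(l,H \right)} = 4 + l$ ($n{\left(l,H \right)} = 1 l + 4 = l + 4 = 4 + l$)
$\left(n{\left(-18,Y \left(-5 + 3\right) \right)} - 1359\right)^{2} = \left(\left(4 - 18\right) - 1359\right)^{2} = \left(-14 - 1359\right)^{2} = \left(-1373\right)^{2} = 1885129$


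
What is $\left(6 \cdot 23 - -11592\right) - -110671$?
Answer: $122401$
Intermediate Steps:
$\left(6 \cdot 23 - -11592\right) - -110671 = \left(138 + 11592\right) + 110671 = 11730 + 110671 = 122401$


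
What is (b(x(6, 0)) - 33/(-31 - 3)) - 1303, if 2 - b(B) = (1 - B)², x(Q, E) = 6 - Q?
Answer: -44235/34 ≈ -1301.0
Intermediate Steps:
b(B) = 2 - (1 - B)²
(b(x(6, 0)) - 33/(-31 - 3)) - 1303 = ((2 - (-1 + (6 - 1*6))²) - 33/(-31 - 3)) - 1303 = ((2 - (-1 + (6 - 6))²) - 33/(-34)) - 1303 = ((2 - (-1 + 0)²) - 33*(-1/34)) - 1303 = ((2 - 1*(-1)²) + 33/34) - 1303 = ((2 - 1*1) + 33/34) - 1303 = ((2 - 1) + 33/34) - 1303 = (1 + 33/34) - 1303 = 67/34 - 1303 = -44235/34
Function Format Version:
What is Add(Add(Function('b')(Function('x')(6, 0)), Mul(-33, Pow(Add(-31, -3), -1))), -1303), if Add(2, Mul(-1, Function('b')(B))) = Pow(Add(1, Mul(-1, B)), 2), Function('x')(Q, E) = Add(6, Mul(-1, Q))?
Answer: Rational(-44235, 34) ≈ -1301.0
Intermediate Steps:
Function('b')(B) = Add(2, Mul(-1, Pow(Add(1, Mul(-1, B)), 2)))
Add(Add(Function('b')(Function('x')(6, 0)), Mul(-33, Pow(Add(-31, -3), -1))), -1303) = Add(Add(Add(2, Mul(-1, Pow(Add(-1, Add(6, Mul(-1, 6))), 2))), Mul(-33, Pow(Add(-31, -3), -1))), -1303) = Add(Add(Add(2, Mul(-1, Pow(Add(-1, Add(6, -6)), 2))), Mul(-33, Pow(-34, -1))), -1303) = Add(Add(Add(2, Mul(-1, Pow(Add(-1, 0), 2))), Mul(-33, Rational(-1, 34))), -1303) = Add(Add(Add(2, Mul(-1, Pow(-1, 2))), Rational(33, 34)), -1303) = Add(Add(Add(2, Mul(-1, 1)), Rational(33, 34)), -1303) = Add(Add(Add(2, -1), Rational(33, 34)), -1303) = Add(Add(1, Rational(33, 34)), -1303) = Add(Rational(67, 34), -1303) = Rational(-44235, 34)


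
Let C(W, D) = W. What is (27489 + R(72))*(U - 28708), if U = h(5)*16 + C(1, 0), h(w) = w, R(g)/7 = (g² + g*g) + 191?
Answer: -2902835054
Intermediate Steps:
R(g) = 1337 + 14*g² (R(g) = 7*((g² + g*g) + 191) = 7*((g² + g²) + 191) = 7*(2*g² + 191) = 7*(191 + 2*g²) = 1337 + 14*g²)
U = 81 (U = 5*16 + 1 = 80 + 1 = 81)
(27489 + R(72))*(U - 28708) = (27489 + (1337 + 14*72²))*(81 - 28708) = (27489 + (1337 + 14*5184))*(-28627) = (27489 + (1337 + 72576))*(-28627) = (27489 + 73913)*(-28627) = 101402*(-28627) = -2902835054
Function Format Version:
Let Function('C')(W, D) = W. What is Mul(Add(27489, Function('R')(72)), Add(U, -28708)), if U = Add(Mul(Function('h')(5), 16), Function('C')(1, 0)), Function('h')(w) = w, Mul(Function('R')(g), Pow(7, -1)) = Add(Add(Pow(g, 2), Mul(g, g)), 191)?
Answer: -2902835054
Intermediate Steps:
Function('R')(g) = Add(1337, Mul(14, Pow(g, 2))) (Function('R')(g) = Mul(7, Add(Add(Pow(g, 2), Mul(g, g)), 191)) = Mul(7, Add(Add(Pow(g, 2), Pow(g, 2)), 191)) = Mul(7, Add(Mul(2, Pow(g, 2)), 191)) = Mul(7, Add(191, Mul(2, Pow(g, 2)))) = Add(1337, Mul(14, Pow(g, 2))))
U = 81 (U = Add(Mul(5, 16), 1) = Add(80, 1) = 81)
Mul(Add(27489, Function('R')(72)), Add(U, -28708)) = Mul(Add(27489, Add(1337, Mul(14, Pow(72, 2)))), Add(81, -28708)) = Mul(Add(27489, Add(1337, Mul(14, 5184))), -28627) = Mul(Add(27489, Add(1337, 72576)), -28627) = Mul(Add(27489, 73913), -28627) = Mul(101402, -28627) = -2902835054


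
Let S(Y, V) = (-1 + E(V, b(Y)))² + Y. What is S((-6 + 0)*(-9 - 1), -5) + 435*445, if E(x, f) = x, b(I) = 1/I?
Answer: 193671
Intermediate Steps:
S(Y, V) = Y + (-1 + V)² (S(Y, V) = (-1 + V)² + Y = Y + (-1 + V)²)
S((-6 + 0)*(-9 - 1), -5) + 435*445 = ((-6 + 0)*(-9 - 1) + (-1 - 5)²) + 435*445 = (-6*(-10) + (-6)²) + 193575 = (60 + 36) + 193575 = 96 + 193575 = 193671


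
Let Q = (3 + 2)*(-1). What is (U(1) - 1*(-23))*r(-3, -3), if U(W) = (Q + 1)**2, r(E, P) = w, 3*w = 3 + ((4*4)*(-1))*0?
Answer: 39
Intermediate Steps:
Q = -5 (Q = 5*(-1) = -5)
w = 1 (w = (3 + ((4*4)*(-1))*0)/3 = (3 + (16*(-1))*0)/3 = (3 - 16*0)/3 = (3 + 0)/3 = (1/3)*3 = 1)
r(E, P) = 1
U(W) = 16 (U(W) = (-5 + 1)**2 = (-4)**2 = 16)
(U(1) - 1*(-23))*r(-3, -3) = (16 - 1*(-23))*1 = (16 + 23)*1 = 39*1 = 39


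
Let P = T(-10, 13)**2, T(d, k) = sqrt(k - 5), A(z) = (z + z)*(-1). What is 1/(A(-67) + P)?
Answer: 1/142 ≈ 0.0070423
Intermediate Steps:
A(z) = -2*z (A(z) = (2*z)*(-1) = -2*z)
T(d, k) = sqrt(-5 + k)
P = 8 (P = (sqrt(-5 + 13))**2 = (sqrt(8))**2 = (2*sqrt(2))**2 = 8)
1/(A(-67) + P) = 1/(-2*(-67) + 8) = 1/(134 + 8) = 1/142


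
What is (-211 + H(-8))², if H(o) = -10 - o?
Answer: 45369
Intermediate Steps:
(-211 + H(-8))² = (-211 + (-10 - 1*(-8)))² = (-211 + (-10 + 8))² = (-211 - 2)² = (-213)² = 45369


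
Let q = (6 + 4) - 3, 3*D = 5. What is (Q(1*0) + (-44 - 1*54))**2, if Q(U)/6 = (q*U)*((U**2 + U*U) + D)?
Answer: 9604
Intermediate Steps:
D = 5/3 (D = (1/3)*5 = 5/3 ≈ 1.6667)
q = 7 (q = 10 - 3 = 7)
Q(U) = 42*U*(5/3 + 2*U**2) (Q(U) = 6*((7*U)*((U**2 + U*U) + 5/3)) = 6*((7*U)*((U**2 + U**2) + 5/3)) = 6*((7*U)*(2*U**2 + 5/3)) = 6*((7*U)*(5/3 + 2*U**2)) = 6*(7*U*(5/3 + 2*U**2)) = 42*U*(5/3 + 2*U**2))
(Q(1*0) + (-44 - 1*54))**2 = ((70*(1*0) + 84*(1*0)**3) + (-44 - 1*54))**2 = ((70*0 + 84*0**3) + (-44 - 54))**2 = ((0 + 84*0) - 98)**2 = ((0 + 0) - 98)**2 = (0 - 98)**2 = (-98)**2 = 9604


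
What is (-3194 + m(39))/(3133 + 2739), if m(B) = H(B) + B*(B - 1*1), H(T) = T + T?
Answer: -817/2936 ≈ -0.27827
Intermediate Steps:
H(T) = 2*T
m(B) = 2*B + B*(-1 + B) (m(B) = 2*B + B*(B - 1*1) = 2*B + B*(B - 1) = 2*B + B*(-1 + B))
(-3194 + m(39))/(3133 + 2739) = (-3194 + 39*(1 + 39))/(3133 + 2739) = (-3194 + 39*40)/5872 = (-3194 + 1560)*(1/5872) = -1634*1/5872 = -817/2936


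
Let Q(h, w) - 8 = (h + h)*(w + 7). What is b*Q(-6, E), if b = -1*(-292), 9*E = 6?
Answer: -24528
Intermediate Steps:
E = 2/3 (E = (1/9)*6 = 2/3 ≈ 0.66667)
Q(h, w) = 8 + 2*h*(7 + w) (Q(h, w) = 8 + (h + h)*(w + 7) = 8 + (2*h)*(7 + w) = 8 + 2*h*(7 + w))
b = 292
b*Q(-6, E) = 292*(8 + 14*(-6) + 2*(-6)*(2/3)) = 292*(8 - 84 - 8) = 292*(-84) = -24528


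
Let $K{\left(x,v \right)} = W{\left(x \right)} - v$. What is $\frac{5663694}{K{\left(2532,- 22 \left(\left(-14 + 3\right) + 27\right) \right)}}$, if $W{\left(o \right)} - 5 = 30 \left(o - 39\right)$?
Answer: $\frac{1887898}{25049} \approx 75.368$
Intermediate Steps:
$W{\left(o \right)} = -1165 + 30 o$ ($W{\left(o \right)} = 5 + 30 \left(o - 39\right) = 5 + 30 \left(-39 + o\right) = 5 + \left(-1170 + 30 o\right) = -1165 + 30 o$)
$K{\left(x,v \right)} = -1165 - v + 30 x$ ($K{\left(x,v \right)} = \left(-1165 + 30 x\right) - v = -1165 - v + 30 x$)
$\frac{5663694}{K{\left(2532,- 22 \left(\left(-14 + 3\right) + 27\right) \right)}} = \frac{5663694}{-1165 - - 22 \left(\left(-14 + 3\right) + 27\right) + 30 \cdot 2532} = \frac{5663694}{-1165 - - 22 \left(-11 + 27\right) + 75960} = \frac{5663694}{-1165 - \left(-22\right) 16 + 75960} = \frac{5663694}{-1165 - -352 + 75960} = \frac{5663694}{-1165 + 352 + 75960} = \frac{5663694}{75147} = 5663694 \cdot \frac{1}{75147} = \frac{1887898}{25049}$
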